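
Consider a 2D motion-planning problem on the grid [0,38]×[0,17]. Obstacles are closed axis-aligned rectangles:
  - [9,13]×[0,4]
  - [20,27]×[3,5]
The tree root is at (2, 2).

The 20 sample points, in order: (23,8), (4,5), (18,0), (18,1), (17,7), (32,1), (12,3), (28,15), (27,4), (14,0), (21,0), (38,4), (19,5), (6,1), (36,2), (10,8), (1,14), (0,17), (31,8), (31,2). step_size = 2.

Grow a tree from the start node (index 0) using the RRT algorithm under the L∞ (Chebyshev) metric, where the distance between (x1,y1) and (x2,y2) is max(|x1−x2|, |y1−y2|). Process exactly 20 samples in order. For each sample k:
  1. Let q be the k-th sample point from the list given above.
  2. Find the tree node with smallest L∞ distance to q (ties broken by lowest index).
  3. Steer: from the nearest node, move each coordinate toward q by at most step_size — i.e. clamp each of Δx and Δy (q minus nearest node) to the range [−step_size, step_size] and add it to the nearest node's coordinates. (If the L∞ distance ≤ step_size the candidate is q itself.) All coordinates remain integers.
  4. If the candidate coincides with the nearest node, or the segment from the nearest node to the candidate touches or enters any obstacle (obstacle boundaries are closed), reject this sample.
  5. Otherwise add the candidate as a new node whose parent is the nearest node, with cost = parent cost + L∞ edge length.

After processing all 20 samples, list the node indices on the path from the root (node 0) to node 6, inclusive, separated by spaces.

Path: 0 1 6

1. q=(23,8) nearest=0 d=21 new=(4,4) → add node 1 parent=0 cost=2
2. q=(4,5) nearest=1 d=1 new=(4,5) → add node 2 parent=1 cost=3
3. q=(18,0) nearest=1 d=14 new=(6,2) → add node 3 parent=1 cost=4
4. q=(18,1) nearest=3 d=12 new=(8,1) → add node 4 parent=3 cost=6
5. q=(17,7) nearest=4 d=9 new=(10,3) → blocked by [9,13]×[0,4], reject
6. q=(32,1) nearest=4 d=24 new=(10,1) → blocked by [9,13]×[0,4], reject
7. q=(12,3) nearest=4 d=4 new=(10,3) → blocked by [9,13]×[0,4], reject
8. q=(28,15) nearest=4 d=20 new=(10,3) → blocked by [9,13]×[0,4], reject
9. q=(27,4) nearest=4 d=19 new=(10,3) → blocked by [9,13]×[0,4], reject
10. q=(14,0) nearest=4 d=6 new=(10,0) → blocked by [9,13]×[0,4], reject
11. q=(21,0) nearest=4 d=13 new=(10,0) → blocked by [9,13]×[0,4], reject
12. q=(38,4) nearest=4 d=30 new=(10,3) → blocked by [9,13]×[0,4], reject
13. q=(19,5) nearest=4 d=11 new=(10,3) → blocked by [9,13]×[0,4], reject
14. q=(6,1) nearest=3 d=1 new=(6,1) → add node 5 parent=3 cost=5
15. q=(36,2) nearest=4 d=28 new=(10,2) → blocked by [9,13]×[0,4], reject
16. q=(10,8) nearest=1 d=6 new=(6,6) → add node 6 parent=1 cost=4
17. q=(1,14) nearest=6 d=8 new=(4,8) → add node 7 parent=6 cost=6
18. q=(0,17) nearest=7 d=9 new=(2,10) → add node 8 parent=7 cost=8
19. q=(31,8) nearest=4 d=23 new=(10,3) → blocked by [9,13]×[0,4], reject
20. q=(31,2) nearest=4 d=23 new=(10,2) → blocked by [9,13]×[0,4], reject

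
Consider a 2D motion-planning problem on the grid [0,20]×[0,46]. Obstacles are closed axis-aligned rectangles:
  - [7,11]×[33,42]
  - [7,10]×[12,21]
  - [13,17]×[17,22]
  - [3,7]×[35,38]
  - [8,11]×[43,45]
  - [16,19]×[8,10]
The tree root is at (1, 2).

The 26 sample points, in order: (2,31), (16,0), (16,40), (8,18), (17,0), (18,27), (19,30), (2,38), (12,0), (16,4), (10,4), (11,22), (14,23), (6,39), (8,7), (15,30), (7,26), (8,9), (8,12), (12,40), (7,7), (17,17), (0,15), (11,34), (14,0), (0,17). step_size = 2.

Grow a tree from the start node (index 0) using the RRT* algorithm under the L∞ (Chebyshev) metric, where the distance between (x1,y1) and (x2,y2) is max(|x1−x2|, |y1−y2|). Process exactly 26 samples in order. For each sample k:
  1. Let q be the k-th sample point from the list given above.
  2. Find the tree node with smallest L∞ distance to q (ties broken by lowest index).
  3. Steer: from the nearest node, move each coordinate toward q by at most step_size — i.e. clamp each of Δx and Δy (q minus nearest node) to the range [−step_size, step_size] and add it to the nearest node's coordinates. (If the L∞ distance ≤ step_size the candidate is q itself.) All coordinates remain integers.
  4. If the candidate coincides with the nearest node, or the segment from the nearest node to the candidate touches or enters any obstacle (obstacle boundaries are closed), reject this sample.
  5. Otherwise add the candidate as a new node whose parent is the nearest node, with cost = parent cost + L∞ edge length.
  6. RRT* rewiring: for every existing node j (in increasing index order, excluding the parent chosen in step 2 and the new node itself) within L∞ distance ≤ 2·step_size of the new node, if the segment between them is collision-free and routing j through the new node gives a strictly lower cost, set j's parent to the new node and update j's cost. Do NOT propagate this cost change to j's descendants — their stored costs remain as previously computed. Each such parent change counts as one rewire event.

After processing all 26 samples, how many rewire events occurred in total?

Rewire events: 1

1. q=(2,31) nearest=0 d=29 new=(2,4) → add node 1 parent=0 cost=2
2. q=(16,0) nearest=1 d=14 new=(4,2) → add node 2 parent=1 cost=4
3. q=(16,40) nearest=1 d=36 new=(4,6) → add node 3 parent=1 cost=4
4. q=(8,18) nearest=3 d=12 new=(6,8) → add node 4 parent=3 cost=6
5. q=(17,0) nearest=4 d=11 new=(8,6) → add node 5 parent=4 cost=8
6. q=(18,27) nearest=4 d=19 new=(8,10) → add node 6 parent=4 cost=8
7. q=(19,30) nearest=6 d=20 new=(10,12) → blocked by [7,10]×[12,21], reject
8. q=(2,38) nearest=6 d=28 new=(6,12) → add node 7 parent=6 cost=10
9. q=(12,0) nearest=5 d=6 new=(10,4) → add node 8 parent=5 cost=10
10. q=(16,4) nearest=8 d=6 new=(12,4) → add node 9 parent=8 cost=12
11. q=(10,4) nearest=8 d=0 → coincident, reject
12. q=(11,22) nearest=7 d=10 new=(8,14) → blocked by [7,10]×[12,21], reject
13. q=(14,23) nearest=7 d=11 new=(8,14) → blocked by [7,10]×[12,21], reject
14. q=(6,39) nearest=7 d=27 new=(6,14) → add node 10 parent=7 cost=12
15. q=(8,7) nearest=5 d=1 new=(8,7) → add node 11 parent=5 cost=9
16. q=(15,30) nearest=10 d=16 new=(8,16) → blocked by [7,10]×[12,21], reject
17. q=(7,26) nearest=10 d=12 new=(7,16) → blocked by [7,10]×[12,21], reject
18. q=(8,9) nearest=6 d=1 new=(8,9) → add node 12 parent=6 cost=9
19. q=(8,12) nearest=6 d=2 new=(8,12) → blocked by [7,10]×[12,21], reject
20. q=(12,40) nearest=10 d=26 new=(8,16) → blocked by [7,10]×[12,21], reject
21. q=(7,7) nearest=4 d=1 new=(7,7) → add node 13 parent=4 cost=7; rewire 11→13 (8<9)
22. q=(17,17) nearest=6 d=9 new=(10,12) → blocked by [7,10]×[12,21], reject
23. q=(0,15) nearest=7 d=6 new=(4,14) → add node 14 parent=7 cost=12
24. q=(11,34) nearest=10 d=20 new=(8,16) → blocked by [7,10]×[12,21], reject
25. q=(14,0) nearest=8 d=4 new=(12,2) → add node 15 parent=8 cost=12
26. q=(0,17) nearest=14 d=4 new=(2,16) → add node 16 parent=14 cost=14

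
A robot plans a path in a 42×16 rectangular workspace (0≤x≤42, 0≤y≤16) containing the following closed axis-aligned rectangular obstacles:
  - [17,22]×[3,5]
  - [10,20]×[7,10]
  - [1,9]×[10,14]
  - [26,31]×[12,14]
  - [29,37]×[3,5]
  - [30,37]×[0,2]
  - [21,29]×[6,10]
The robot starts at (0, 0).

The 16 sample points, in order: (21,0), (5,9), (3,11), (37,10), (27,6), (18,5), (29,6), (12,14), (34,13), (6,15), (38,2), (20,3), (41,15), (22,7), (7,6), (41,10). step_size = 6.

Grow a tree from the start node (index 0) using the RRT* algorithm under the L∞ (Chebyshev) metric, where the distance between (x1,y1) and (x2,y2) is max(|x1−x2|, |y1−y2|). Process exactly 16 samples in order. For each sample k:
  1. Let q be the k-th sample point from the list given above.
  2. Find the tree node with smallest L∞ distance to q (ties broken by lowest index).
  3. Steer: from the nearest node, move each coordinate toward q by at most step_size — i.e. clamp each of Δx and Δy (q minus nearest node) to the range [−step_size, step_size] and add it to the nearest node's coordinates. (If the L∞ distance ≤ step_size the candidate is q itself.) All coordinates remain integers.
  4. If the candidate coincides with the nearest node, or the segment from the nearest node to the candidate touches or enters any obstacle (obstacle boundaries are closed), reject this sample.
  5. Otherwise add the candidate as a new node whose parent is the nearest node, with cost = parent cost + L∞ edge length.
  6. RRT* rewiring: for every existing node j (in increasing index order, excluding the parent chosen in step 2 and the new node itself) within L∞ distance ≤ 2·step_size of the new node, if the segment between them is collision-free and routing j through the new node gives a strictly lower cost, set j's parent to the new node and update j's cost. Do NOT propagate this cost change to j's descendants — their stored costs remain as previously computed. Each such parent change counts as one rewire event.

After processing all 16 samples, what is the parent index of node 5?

Parent of node 5: 2

1. q=(21,0) nearest=0 d=21 new=(6,0) → add node 1 parent=0 cost=6
2. q=(5,9) nearest=0 d=9 new=(5,6) → add node 2 parent=0 cost=6
3. q=(3,11) nearest=2 d=5 new=(3,11) → blocked by [1,9]×[10,14], reject
4. q=(37,10) nearest=1 d=31 new=(12,6) → add node 3 parent=1 cost=12
5. q=(27,6) nearest=3 d=15 new=(18,6) → add node 4 parent=3 cost=18
6. q=(18,5) nearest=4 d=1 new=(18,5) → blocked by [17,22]×[3,5], reject
7. q=(29,6) nearest=4 d=11 new=(24,6) → blocked by [21,29]×[6,10], reject
8. q=(12,14) nearest=2 d=8 new=(11,12) → blocked by [1,9]×[10,14], reject
9. q=(34,13) nearest=4 d=16 new=(24,12) → blocked by [10,20]×[7,10], reject
10. q=(6,15) nearest=2 d=9 new=(6,12) → blocked by [1,9]×[10,14], reject
11. q=(38,2) nearest=4 d=20 new=(24,2) → blocked by [17,22]×[3,5], reject
12. q=(20,3) nearest=4 d=3 new=(20,3) → blocked by [17,22]×[3,5], reject
13. q=(41,15) nearest=4 d=23 new=(24,12) → blocked by [10,20]×[7,10], reject
14. q=(22,7) nearest=4 d=4 new=(22,7) → blocked by [21,29]×[6,10], reject
15. q=(7,6) nearest=2 d=2 new=(7,6) → add node 5 parent=2 cost=8
16. q=(41,10) nearest=4 d=23 new=(24,10) → blocked by [10,20]×[7,10], reject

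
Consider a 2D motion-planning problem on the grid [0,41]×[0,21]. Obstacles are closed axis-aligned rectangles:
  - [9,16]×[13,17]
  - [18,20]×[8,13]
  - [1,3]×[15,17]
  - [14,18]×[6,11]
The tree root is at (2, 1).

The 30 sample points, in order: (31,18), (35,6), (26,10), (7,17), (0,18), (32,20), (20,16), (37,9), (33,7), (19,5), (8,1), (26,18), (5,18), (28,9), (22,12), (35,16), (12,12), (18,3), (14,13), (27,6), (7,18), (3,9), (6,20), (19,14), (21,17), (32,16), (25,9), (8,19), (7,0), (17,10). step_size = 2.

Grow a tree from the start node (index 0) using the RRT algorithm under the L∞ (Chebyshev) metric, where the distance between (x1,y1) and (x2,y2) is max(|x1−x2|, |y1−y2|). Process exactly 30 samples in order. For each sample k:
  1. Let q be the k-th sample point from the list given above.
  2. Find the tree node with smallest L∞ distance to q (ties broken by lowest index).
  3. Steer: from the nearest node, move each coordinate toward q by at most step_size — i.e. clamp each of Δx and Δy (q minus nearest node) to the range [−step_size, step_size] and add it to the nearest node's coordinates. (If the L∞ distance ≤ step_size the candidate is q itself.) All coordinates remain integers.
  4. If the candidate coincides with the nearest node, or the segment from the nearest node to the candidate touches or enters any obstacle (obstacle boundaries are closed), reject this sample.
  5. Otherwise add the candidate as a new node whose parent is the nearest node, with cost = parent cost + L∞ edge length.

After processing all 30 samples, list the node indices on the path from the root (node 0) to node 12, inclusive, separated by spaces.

1. q=(31,18) nearest=0 d=29 new=(4,3) → add node 1 parent=0 cost=2
2. q=(35,6) nearest=1 d=31 new=(6,5) → add node 2 parent=1 cost=4
3. q=(26,10) nearest=2 d=20 new=(8,7) → add node 3 parent=2 cost=6
4. q=(7,17) nearest=3 d=10 new=(7,9) → add node 4 parent=3 cost=8
5. q=(0,18) nearest=4 d=9 new=(5,11) → add node 5 parent=4 cost=10
6. q=(32,20) nearest=3 d=24 new=(10,9) → add node 6 parent=3 cost=8
7. q=(20,16) nearest=6 d=10 new=(12,11) → add node 7 parent=6 cost=10
8. q=(37,9) nearest=7 d=25 new=(14,9) → blocked by [14,18]×[6,11], reject
9. q=(33,7) nearest=7 d=21 new=(14,9) → blocked by [14,18]×[6,11], reject
10. q=(19,5) nearest=7 d=7 new=(14,9) → blocked by [14,18]×[6,11], reject
11. q=(8,1) nearest=1 d=4 new=(6,1) → add node 8 parent=1 cost=4
12. q=(26,18) nearest=7 d=14 new=(14,13) → blocked by [9,16]×[13,17], reject
13. q=(5,18) nearest=5 d=7 new=(5,13) → add node 9 parent=5 cost=12
14. q=(28,9) nearest=7 d=16 new=(14,9) → blocked by [14,18]×[6,11], reject
15. q=(22,12) nearest=7 d=10 new=(14,12) → add node 10 parent=7 cost=12
16. q=(35,16) nearest=10 d=21 new=(16,14) → blocked by [9,16]×[13,17], reject
17. q=(12,12) nearest=7 d=1 new=(12,12) → add node 11 parent=7 cost=11
18. q=(18,3) nearest=6 d=8 new=(12,7) → add node 12 parent=6 cost=10
19. q=(14,13) nearest=10 d=1 new=(14,13) → blocked by [9,16]×[13,17], reject
20. q=(27,6) nearest=10 d=13 new=(16,10) → blocked by [14,18]×[6,11], reject
21. q=(7,18) nearest=9 d=5 new=(7,15) → add node 13 parent=9 cost=14
22. q=(3,9) nearest=5 d=2 new=(3,9) → add node 14 parent=5 cost=12
23. q=(6,20) nearest=13 d=5 new=(6,17) → add node 15 parent=13 cost=16
24. q=(19,14) nearest=10 d=5 new=(16,14) → blocked by [9,16]×[13,17], reject
25. q=(21,17) nearest=10 d=7 new=(16,14) → blocked by [9,16]×[13,17], reject
26. q=(32,16) nearest=10 d=18 new=(16,14) → blocked by [9,16]×[13,17], reject
27. q=(25,9) nearest=10 d=11 new=(16,10) → blocked by [14,18]×[6,11], reject
28. q=(8,19) nearest=15 d=2 new=(8,19) → add node 16 parent=15 cost=18
29. q=(7,0) nearest=8 d=1 new=(7,0) → add node 17 parent=8 cost=5
30. q=(17,10) nearest=10 d=3 new=(16,10) → blocked by [14,18]×[6,11], reject

Path: 0 1 2 3 6 12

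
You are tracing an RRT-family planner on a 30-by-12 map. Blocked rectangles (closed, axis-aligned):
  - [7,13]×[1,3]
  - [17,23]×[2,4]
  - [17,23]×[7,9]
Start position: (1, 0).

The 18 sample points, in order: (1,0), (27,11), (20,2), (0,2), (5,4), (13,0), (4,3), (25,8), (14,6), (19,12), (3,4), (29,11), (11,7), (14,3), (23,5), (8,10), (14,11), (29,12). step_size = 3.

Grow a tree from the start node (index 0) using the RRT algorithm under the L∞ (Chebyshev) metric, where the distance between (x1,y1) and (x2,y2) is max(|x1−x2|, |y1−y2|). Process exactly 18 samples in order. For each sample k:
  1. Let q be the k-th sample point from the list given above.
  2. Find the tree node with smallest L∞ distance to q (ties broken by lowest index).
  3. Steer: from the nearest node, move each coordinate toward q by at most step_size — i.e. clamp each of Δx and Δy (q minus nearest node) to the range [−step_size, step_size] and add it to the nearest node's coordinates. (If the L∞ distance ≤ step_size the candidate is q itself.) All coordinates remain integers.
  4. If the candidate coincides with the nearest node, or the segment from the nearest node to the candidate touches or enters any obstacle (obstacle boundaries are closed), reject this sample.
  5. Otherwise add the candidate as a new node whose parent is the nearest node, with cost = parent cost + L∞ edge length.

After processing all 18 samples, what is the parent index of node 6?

Parent of node 6: 5

1. q=(1,0) nearest=0 d=0 → coincident, reject
2. q=(27,11) nearest=0 d=26 new=(4,3) → add node 1 parent=0 cost=3
3. q=(20,2) nearest=1 d=16 new=(7,2) → blocked by [7,13]×[1,3], reject
4. q=(0,2) nearest=0 d=2 new=(0,2) → add node 2 parent=0 cost=2
5. q=(5,4) nearest=1 d=1 new=(5,4) → add node 3 parent=1 cost=4
6. q=(13,0) nearest=3 d=8 new=(8,1) → blocked by [7,13]×[1,3], reject
7. q=(4,3) nearest=1 d=0 → coincident, reject
8. q=(25,8) nearest=3 d=20 new=(8,7) → add node 4 parent=3 cost=7
9. q=(14,6) nearest=4 d=6 new=(11,6) → add node 5 parent=4 cost=10
10. q=(19,12) nearest=5 d=8 new=(14,9) → add node 6 parent=5 cost=13
11. q=(3,4) nearest=1 d=1 new=(3,4) → add node 7 parent=1 cost=4
12. q=(29,11) nearest=6 d=15 new=(17,11) → add node 8 parent=6 cost=16
13. q=(11,7) nearest=5 d=1 new=(11,7) → add node 9 parent=5 cost=11
14. q=(14,3) nearest=5 d=3 new=(14,3) → add node 10 parent=5 cost=13
15. q=(23,5) nearest=8 d=6 new=(20,8) → blocked by [17,23]×[7,9], reject
16. q=(8,10) nearest=4 d=3 new=(8,10) → add node 11 parent=4 cost=10
17. q=(14,11) nearest=6 d=2 new=(14,11) → add node 12 parent=6 cost=15
18. q=(29,12) nearest=8 d=12 new=(20,12) → add node 13 parent=8 cost=19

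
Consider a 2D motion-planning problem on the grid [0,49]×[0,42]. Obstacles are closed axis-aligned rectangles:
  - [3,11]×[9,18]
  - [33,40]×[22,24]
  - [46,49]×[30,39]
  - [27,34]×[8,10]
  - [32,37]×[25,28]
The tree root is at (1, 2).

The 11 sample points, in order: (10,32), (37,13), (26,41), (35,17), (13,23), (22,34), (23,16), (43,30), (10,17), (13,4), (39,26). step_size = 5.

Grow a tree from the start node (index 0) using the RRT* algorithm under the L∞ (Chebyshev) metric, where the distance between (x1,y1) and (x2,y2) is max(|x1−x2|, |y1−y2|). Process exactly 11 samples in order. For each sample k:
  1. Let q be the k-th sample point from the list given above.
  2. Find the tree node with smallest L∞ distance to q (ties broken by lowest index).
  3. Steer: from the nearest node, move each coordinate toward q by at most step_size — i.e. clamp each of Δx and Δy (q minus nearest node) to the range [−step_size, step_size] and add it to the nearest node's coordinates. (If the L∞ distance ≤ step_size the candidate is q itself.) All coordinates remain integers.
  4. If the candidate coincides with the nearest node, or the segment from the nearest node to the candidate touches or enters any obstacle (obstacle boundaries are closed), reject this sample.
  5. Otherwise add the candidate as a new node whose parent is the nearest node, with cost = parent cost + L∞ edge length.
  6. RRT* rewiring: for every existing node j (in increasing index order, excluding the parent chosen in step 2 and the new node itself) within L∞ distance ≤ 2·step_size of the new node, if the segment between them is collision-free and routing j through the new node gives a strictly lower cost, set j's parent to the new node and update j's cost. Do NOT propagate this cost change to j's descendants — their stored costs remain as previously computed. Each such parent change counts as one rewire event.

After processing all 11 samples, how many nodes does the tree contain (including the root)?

Node count: 4

1. q=(10,32) nearest=0 d=30 new=(6,7) → add node 1 parent=0 cost=5
2. q=(37,13) nearest=1 d=31 new=(11,12) → blocked by [3,11]×[9,18], reject
3. q=(26,41) nearest=1 d=34 new=(11,12) → blocked by [3,11]×[9,18], reject
4. q=(35,17) nearest=1 d=29 new=(11,12) → blocked by [3,11]×[9,18], reject
5. q=(13,23) nearest=1 d=16 new=(11,12) → blocked by [3,11]×[9,18], reject
6. q=(22,34) nearest=1 d=27 new=(11,12) → blocked by [3,11]×[9,18], reject
7. q=(23,16) nearest=1 d=17 new=(11,12) → blocked by [3,11]×[9,18], reject
8. q=(43,30) nearest=1 d=37 new=(11,12) → blocked by [3,11]×[9,18], reject
9. q=(10,17) nearest=1 d=10 new=(10,12) → blocked by [3,11]×[9,18], reject
10. q=(13,4) nearest=1 d=7 new=(11,4) → add node 2 parent=1 cost=10
11. q=(39,26) nearest=2 d=28 new=(16,9) → add node 3 parent=2 cost=15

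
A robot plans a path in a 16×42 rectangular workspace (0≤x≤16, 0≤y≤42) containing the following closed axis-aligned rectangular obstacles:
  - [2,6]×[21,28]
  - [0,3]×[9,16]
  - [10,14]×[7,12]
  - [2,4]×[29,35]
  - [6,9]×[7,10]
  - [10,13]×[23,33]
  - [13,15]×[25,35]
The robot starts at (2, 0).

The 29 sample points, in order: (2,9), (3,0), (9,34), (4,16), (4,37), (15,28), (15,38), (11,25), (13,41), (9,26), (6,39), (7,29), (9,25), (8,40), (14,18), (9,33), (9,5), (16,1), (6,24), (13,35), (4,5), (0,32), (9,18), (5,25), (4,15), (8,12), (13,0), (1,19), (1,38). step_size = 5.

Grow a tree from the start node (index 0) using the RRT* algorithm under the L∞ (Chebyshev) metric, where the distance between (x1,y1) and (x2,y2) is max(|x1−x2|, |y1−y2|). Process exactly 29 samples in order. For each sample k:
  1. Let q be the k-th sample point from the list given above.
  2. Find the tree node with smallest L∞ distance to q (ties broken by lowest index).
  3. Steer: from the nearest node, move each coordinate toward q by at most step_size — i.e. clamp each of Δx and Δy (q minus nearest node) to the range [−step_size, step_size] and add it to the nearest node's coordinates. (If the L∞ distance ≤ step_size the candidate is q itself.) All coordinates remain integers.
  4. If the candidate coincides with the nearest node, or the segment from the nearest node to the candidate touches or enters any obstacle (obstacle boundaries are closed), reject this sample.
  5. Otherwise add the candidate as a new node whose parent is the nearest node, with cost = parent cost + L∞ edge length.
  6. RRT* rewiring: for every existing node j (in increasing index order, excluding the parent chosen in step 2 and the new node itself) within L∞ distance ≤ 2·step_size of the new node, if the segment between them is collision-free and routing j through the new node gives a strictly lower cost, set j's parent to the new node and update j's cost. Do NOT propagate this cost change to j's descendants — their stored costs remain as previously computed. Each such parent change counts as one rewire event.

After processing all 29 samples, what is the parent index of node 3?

Parent of node 3: 1

1. q=(2,9) nearest=0 d=9 new=(2,5) → add node 1 parent=0 cost=5
2. q=(3,0) nearest=0 d=1 new=(3,0) → add node 2 parent=0 cost=1
3. q=(9,34) nearest=1 d=29 new=(7,10) → blocked by [6,9]×[7,10], reject
4. q=(4,16) nearest=1 d=11 new=(4,10) → add node 3 parent=1 cost=10
5. q=(4,37) nearest=3 d=27 new=(4,15) → add node 4 parent=3 cost=15
6. q=(15,28) nearest=4 d=13 new=(9,20) → add node 5 parent=4 cost=20
7. q=(15,38) nearest=5 d=18 new=(14,25) → blocked by [10,13]×[23,33], reject
8. q=(11,25) nearest=5 d=5 new=(11,25) → blocked by [10,13]×[23,33], reject
9. q=(13,41) nearest=5 d=21 new=(13,25) → blocked by [10,13]×[23,33], reject
10. q=(9,26) nearest=5 d=6 new=(9,25) → add node 6 parent=5 cost=25
11. q=(6,39) nearest=6 d=14 new=(6,30) → add node 7 parent=6 cost=30
12. q=(7,29) nearest=7 d=1 new=(7,29) → add node 8 parent=7 cost=31
13. q=(9,25) nearest=6 d=0 → coincident, reject
14. q=(8,40) nearest=7 d=10 new=(8,35) → add node 9 parent=7 cost=35
15. q=(14,18) nearest=5 d=5 new=(14,18) → add node 10 parent=5 cost=25
16. q=(9,33) nearest=9 d=2 new=(9,33) → add node 11 parent=9 cost=37
17. q=(9,5) nearest=3 d=5 new=(9,5) → blocked by [6,9]×[7,10], reject
18. q=(16,1) nearest=3 d=12 new=(9,5) → blocked by [6,9]×[7,10], reject
19. q=(6,24) nearest=6 d=3 new=(6,24) → blocked by [2,6]×[21,28], reject
20. q=(13,35) nearest=11 d=4 new=(13,35) → blocked by [13,15]×[25,35], reject
21. q=(4,5) nearest=1 d=2 new=(4,5) → add node 12 parent=1 cost=7
22. q=(0,32) nearest=7 d=6 new=(1,32) → blocked by [2,4]×[29,35], reject
23. q=(9,18) nearest=5 d=2 new=(9,18) → add node 13 parent=5 cost=22
24. q=(5,25) nearest=6 d=4 new=(5,25) → blocked by [2,6]×[21,28], reject
25. q=(4,15) nearest=4 d=0 → coincident, reject
26. q=(8,12) nearest=3 d=4 new=(8,12) → add node 14 parent=3 cost=14; rewire 10→14 (20<25); rewire 13→14 (20<22)
27. q=(13,0) nearest=12 d=9 new=(9,0) → add node 15 parent=12 cost=12
28. q=(1,19) nearest=4 d=4 new=(1,19) → add node 16 parent=4 cost=19
29. q=(1,38) nearest=9 d=7 new=(3,38) → add node 17 parent=9 cost=40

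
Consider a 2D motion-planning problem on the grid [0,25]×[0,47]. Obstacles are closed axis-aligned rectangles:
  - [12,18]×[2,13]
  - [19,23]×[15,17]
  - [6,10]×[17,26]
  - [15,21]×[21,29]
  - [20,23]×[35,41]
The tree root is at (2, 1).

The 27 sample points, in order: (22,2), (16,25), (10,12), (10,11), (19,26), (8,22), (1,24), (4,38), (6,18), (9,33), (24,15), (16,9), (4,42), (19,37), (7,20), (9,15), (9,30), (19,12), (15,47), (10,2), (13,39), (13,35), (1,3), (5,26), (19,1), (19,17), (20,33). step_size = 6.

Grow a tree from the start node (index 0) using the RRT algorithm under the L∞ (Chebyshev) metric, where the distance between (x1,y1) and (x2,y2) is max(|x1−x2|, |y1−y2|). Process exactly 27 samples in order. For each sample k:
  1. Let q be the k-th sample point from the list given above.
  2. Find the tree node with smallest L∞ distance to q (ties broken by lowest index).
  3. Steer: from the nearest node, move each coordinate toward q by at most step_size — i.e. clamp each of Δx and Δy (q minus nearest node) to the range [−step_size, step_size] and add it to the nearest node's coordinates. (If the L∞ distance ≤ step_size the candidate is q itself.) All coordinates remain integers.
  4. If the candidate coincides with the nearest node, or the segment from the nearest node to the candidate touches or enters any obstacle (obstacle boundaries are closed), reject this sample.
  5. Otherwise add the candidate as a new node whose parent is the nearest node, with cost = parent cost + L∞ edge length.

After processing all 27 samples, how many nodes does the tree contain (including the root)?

Node count: 16

1. q=(22,2) nearest=0 d=20 new=(8,2) → add node 1 parent=0 cost=6
2. q=(16,25) nearest=1 d=23 new=(14,8) → blocked by [12,18]×[2,13], reject
3. q=(10,12) nearest=1 d=10 new=(10,8) → add node 2 parent=1 cost=12
4. q=(10,11) nearest=2 d=3 new=(10,11) → add node 3 parent=2 cost=15
5. q=(19,26) nearest=3 d=15 new=(16,17) → blocked by [12,18]×[2,13], reject
6. q=(8,22) nearest=3 d=11 new=(8,17) → blocked by [6,10]×[17,26], reject
7. q=(1,24) nearest=3 d=13 new=(4,17) → add node 4 parent=3 cost=21
8. q=(4,38) nearest=4 d=21 new=(4,23) → add node 5 parent=4 cost=27
9. q=(6,18) nearest=4 d=2 new=(6,18) → blocked by [6,10]×[17,26], reject
10. q=(9,33) nearest=5 d=10 new=(9,29) → blocked by [6,10]×[17,26], reject
11. q=(24,15) nearest=2 d=14 new=(16,14) → blocked by [12,18]×[2,13], reject
12. q=(16,9) nearest=2 d=6 new=(16,9) → blocked by [12,18]×[2,13], reject
13. q=(4,42) nearest=5 d=19 new=(4,29) → add node 6 parent=5 cost=33
14. q=(19,37) nearest=5 d=15 new=(10,29) → blocked by [6,10]×[17,26], reject
15. q=(7,20) nearest=4 d=3 new=(7,20) → blocked by [6,10]×[17,26], reject
16. q=(9,15) nearest=3 d=4 new=(9,15) → add node 7 parent=3 cost=19
17. q=(9,30) nearest=6 d=5 new=(9,30) → add node 8 parent=6 cost=38
18. q=(19,12) nearest=2 d=9 new=(16,12) → blocked by [12,18]×[2,13], reject
19. q=(15,47) nearest=8 d=17 new=(15,36) → add node 9 parent=8 cost=44
20. q=(10,2) nearest=1 d=2 new=(10,2) → add node 10 parent=1 cost=8
21. q=(13,39) nearest=9 d=3 new=(13,39) → add node 11 parent=9 cost=47
22. q=(13,35) nearest=9 d=2 new=(13,35) → add node 12 parent=9 cost=46
23. q=(1,3) nearest=0 d=2 new=(1,3) → add node 13 parent=0 cost=2
24. q=(5,26) nearest=5 d=3 new=(5,26) → add node 14 parent=5 cost=30
25. q=(19,1) nearest=2 d=9 new=(16,2) → blocked by [12,18]×[2,13], reject
26. q=(19,17) nearest=2 d=9 new=(16,14) → blocked by [12,18]×[2,13], reject
27. q=(20,33) nearest=9 d=5 new=(20,33) → add node 15 parent=9 cost=49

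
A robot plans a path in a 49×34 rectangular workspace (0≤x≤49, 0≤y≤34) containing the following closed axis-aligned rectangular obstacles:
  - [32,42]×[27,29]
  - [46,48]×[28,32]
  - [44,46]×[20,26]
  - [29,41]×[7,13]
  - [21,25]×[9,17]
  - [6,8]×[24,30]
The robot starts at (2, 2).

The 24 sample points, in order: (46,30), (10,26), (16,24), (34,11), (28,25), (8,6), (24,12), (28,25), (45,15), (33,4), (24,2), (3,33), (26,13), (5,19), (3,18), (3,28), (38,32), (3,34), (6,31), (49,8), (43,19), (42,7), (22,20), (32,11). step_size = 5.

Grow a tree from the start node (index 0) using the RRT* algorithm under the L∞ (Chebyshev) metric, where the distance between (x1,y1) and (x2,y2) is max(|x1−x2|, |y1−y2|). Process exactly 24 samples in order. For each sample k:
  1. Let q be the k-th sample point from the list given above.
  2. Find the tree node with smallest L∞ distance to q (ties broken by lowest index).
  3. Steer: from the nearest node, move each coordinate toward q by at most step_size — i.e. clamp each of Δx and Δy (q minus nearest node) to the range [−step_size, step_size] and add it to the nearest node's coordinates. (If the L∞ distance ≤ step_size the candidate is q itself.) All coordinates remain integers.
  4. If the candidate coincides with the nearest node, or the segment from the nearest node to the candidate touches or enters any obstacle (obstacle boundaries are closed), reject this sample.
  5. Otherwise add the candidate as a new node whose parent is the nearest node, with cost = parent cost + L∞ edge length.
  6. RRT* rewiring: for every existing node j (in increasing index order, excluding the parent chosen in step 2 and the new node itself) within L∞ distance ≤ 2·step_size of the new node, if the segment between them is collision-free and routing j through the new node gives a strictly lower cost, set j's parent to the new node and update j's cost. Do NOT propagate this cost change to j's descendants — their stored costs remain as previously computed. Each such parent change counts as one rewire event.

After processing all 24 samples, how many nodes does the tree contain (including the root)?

Node count: 18

1. q=(46,30) nearest=0 d=44 new=(7,7) → add node 1 parent=0 cost=5
2. q=(10,26) nearest=1 d=19 new=(10,12) → add node 2 parent=1 cost=10
3. q=(16,24) nearest=2 d=12 new=(15,17) → add node 3 parent=2 cost=15
4. q=(34,11) nearest=3 d=19 new=(20,12) → add node 4 parent=3 cost=20
5. q=(28,25) nearest=3 d=13 new=(20,22) → add node 5 parent=3 cost=20
6. q=(8,6) nearest=1 d=1 new=(8,6) → add node 6 parent=1 cost=6
7. q=(24,12) nearest=4 d=4 new=(24,12) → blocked by [21,25]×[9,17], reject
8. q=(28,25) nearest=5 d=8 new=(25,25) → add node 7 parent=5 cost=25
9. q=(45,15) nearest=7 d=20 new=(30,20) → add node 8 parent=7 cost=30
10. q=(33,4) nearest=4 d=13 new=(25,7) → blocked by [21,25]×[9,17], reject
11. q=(24,2) nearest=4 d=10 new=(24,7) → blocked by [21,25]×[9,17], reject
12. q=(3,33) nearest=3 d=16 new=(10,22) → add node 9 parent=3 cost=20
13. q=(26,13) nearest=4 d=6 new=(25,13) → blocked by [21,25]×[9,17], reject
14. q=(5,19) nearest=9 d=5 new=(5,19) → add node 10 parent=9 cost=25
15. q=(3,18) nearest=10 d=2 new=(3,18) → add node 11 parent=10 cost=27
16. q=(3,28) nearest=9 d=7 new=(5,27) → blocked by [6,8]×[24,30], reject
17. q=(38,32) nearest=8 d=12 new=(35,25) → add node 12 parent=8 cost=35
18. q=(3,34) nearest=9 d=12 new=(5,27) → blocked by [6,8]×[24,30], reject
19. q=(6,31) nearest=9 d=9 new=(6,27) → blocked by [6,8]×[24,30], reject
20. q=(49,8) nearest=12 d=17 new=(40,20) → add node 13 parent=12 cost=40
21. q=(43,19) nearest=13 d=3 new=(43,19) → add node 14 parent=13 cost=43
22. q=(42,7) nearest=14 d=12 new=(42,14) → add node 15 parent=14 cost=48
23. q=(22,20) nearest=5 d=2 new=(22,20) → add node 16 parent=5 cost=22
24. q=(32,11) nearest=8 d=9 new=(32,15) → add node 17 parent=8 cost=35; rewire 15→17 (45<48)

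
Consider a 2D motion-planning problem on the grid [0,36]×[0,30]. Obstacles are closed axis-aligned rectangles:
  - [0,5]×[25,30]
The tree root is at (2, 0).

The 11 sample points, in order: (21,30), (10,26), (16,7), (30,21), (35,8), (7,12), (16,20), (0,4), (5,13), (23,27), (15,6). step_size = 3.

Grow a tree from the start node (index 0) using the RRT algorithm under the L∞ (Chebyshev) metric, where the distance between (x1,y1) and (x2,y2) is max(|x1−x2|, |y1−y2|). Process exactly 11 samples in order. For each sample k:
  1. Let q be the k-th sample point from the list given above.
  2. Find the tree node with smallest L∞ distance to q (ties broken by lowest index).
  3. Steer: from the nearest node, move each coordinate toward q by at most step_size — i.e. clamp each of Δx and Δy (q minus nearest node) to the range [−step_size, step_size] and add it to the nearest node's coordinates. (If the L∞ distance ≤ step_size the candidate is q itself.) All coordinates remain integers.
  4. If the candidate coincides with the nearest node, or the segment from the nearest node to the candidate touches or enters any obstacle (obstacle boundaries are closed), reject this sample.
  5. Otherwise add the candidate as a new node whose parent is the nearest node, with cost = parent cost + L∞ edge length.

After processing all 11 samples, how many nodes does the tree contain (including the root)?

1. q=(21,30) nearest=0 d=30 new=(5,3) → add node 1 parent=0 cost=3
2. q=(10,26) nearest=1 d=23 new=(8,6) → add node 2 parent=1 cost=6
3. q=(16,7) nearest=2 d=8 new=(11,7) → add node 3 parent=2 cost=9
4. q=(30,21) nearest=3 d=19 new=(14,10) → add node 4 parent=3 cost=12
5. q=(35,8) nearest=4 d=21 new=(17,8) → add node 5 parent=4 cost=15
6. q=(7,12) nearest=3 d=5 new=(8,10) → add node 6 parent=3 cost=12
7. q=(16,20) nearest=4 d=10 new=(16,13) → add node 7 parent=4 cost=15
8. q=(0,4) nearest=0 d=4 new=(0,3) → add node 8 parent=0 cost=3
9. q=(5,13) nearest=6 d=3 new=(5,13) → add node 9 parent=6 cost=15
10. q=(23,27) nearest=7 d=14 new=(19,16) → add node 10 parent=7 cost=18
11. q=(15,6) nearest=5 d=2 new=(15,6) → add node 11 parent=5 cost=17

Node count: 12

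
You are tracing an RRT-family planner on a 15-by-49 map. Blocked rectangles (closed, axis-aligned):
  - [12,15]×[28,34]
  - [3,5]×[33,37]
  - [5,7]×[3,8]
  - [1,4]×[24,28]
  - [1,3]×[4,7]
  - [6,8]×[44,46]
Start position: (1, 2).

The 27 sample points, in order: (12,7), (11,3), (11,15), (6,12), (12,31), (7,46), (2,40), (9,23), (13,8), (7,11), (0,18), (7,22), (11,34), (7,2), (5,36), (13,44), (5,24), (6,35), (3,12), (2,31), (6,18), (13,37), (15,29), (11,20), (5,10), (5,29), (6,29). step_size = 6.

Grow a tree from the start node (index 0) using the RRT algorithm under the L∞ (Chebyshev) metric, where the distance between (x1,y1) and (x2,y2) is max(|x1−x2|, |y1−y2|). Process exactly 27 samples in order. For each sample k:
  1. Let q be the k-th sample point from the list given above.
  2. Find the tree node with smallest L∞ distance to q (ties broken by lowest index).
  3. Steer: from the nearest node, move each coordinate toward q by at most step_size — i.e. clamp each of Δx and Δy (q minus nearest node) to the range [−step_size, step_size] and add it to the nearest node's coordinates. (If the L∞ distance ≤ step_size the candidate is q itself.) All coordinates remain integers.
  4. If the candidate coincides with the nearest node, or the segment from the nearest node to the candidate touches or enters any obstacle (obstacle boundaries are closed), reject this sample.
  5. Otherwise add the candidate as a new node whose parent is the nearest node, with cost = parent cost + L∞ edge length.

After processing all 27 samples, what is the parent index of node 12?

Parent of node 12: 9

1. q=(12,7) nearest=0 d=11 new=(7,7) → blocked by [5,7]×[3,8], reject
2. q=(11,3) nearest=0 d=10 new=(7,3) → blocked by [5,7]×[3,8], reject
3. q=(11,15) nearest=0 d=13 new=(7,8) → blocked by [5,7]×[3,8], reject
4. q=(6,12) nearest=0 d=10 new=(6,8) → blocked by [5,7]×[3,8], reject
5. q=(12,31) nearest=0 d=29 new=(7,8) → blocked by [5,7]×[3,8], reject
6. q=(7,46) nearest=0 d=44 new=(7,8) → blocked by [5,7]×[3,8], reject
7. q=(2,40) nearest=0 d=38 new=(2,8) → blocked by [1,3]×[4,7], reject
8. q=(9,23) nearest=0 d=21 new=(7,8) → blocked by [5,7]×[3,8], reject
9. q=(13,8) nearest=0 d=12 new=(7,8) → blocked by [5,7]×[3,8], reject
10. q=(7,11) nearest=0 d=9 new=(7,8) → blocked by [5,7]×[3,8], reject
11. q=(0,18) nearest=0 d=16 new=(0,8) → add node 1 parent=0 cost=6
12. q=(7,22) nearest=1 d=14 new=(6,14) → add node 2 parent=1 cost=12
13. q=(11,34) nearest=2 d=20 new=(11,20) → add node 3 parent=2 cost=18
14. q=(7,2) nearest=0 d=6 new=(7,2) → add node 4 parent=0 cost=6
15. q=(5,36) nearest=3 d=16 new=(5,26) → add node 5 parent=3 cost=24
16. q=(13,44) nearest=5 d=18 new=(11,32) → add node 6 parent=5 cost=30
17. q=(5,24) nearest=5 d=2 new=(5,24) → add node 7 parent=5 cost=26
18. q=(6,35) nearest=6 d=5 new=(6,35) → add node 8 parent=6 cost=35
19. q=(3,12) nearest=2 d=3 new=(3,12) → add node 9 parent=2 cost=15
20. q=(2,31) nearest=8 d=4 new=(2,31) → blocked by [3,5]×[33,37], reject
21. q=(6,18) nearest=2 d=4 new=(6,18) → add node 10 parent=2 cost=16
22. q=(13,37) nearest=6 d=5 new=(13,37) → add node 11 parent=6 cost=35
23. q=(15,29) nearest=6 d=4 new=(15,29) → blocked by [12,15]×[28,34], reject
24. q=(11,20) nearest=3 d=0 → coincident, reject
25. q=(5,10) nearest=9 d=2 new=(5,10) → add node 12 parent=9 cost=17
26. q=(5,29) nearest=5 d=3 new=(5,29) → add node 13 parent=5 cost=27
27. q=(6,29) nearest=13 d=1 new=(6,29) → add node 14 parent=13 cost=28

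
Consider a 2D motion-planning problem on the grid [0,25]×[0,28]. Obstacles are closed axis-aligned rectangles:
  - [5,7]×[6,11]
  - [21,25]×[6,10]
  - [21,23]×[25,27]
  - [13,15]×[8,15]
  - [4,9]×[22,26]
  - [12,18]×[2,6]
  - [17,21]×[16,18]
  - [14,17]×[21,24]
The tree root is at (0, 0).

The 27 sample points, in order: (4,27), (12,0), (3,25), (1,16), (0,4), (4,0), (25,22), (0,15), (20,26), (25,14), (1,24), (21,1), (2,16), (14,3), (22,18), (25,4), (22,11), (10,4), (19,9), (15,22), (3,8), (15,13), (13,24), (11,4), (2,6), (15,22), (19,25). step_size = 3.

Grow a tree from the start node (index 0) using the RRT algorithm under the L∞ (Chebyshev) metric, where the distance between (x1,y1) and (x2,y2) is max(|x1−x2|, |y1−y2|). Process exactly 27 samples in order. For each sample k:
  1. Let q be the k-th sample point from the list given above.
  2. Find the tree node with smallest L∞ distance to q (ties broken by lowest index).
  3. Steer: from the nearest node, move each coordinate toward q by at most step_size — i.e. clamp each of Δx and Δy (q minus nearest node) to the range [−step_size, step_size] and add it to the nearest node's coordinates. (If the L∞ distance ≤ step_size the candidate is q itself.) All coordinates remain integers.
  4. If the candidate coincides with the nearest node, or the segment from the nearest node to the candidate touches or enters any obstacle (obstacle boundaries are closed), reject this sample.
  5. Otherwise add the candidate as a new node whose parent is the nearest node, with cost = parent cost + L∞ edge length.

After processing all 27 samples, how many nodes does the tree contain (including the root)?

1. q=(4,27) nearest=0 d=27 new=(3,3) → add node 1 parent=0 cost=3
2. q=(12,0) nearest=1 d=9 new=(6,0) → add node 2 parent=1 cost=6
3. q=(3,25) nearest=1 d=22 new=(3,6) → add node 3 parent=1 cost=6
4. q=(1,16) nearest=3 d=10 new=(1,9) → add node 4 parent=3 cost=9
5. q=(0,4) nearest=1 d=3 new=(0,4) → add node 5 parent=1 cost=6
6. q=(4,0) nearest=2 d=2 new=(4,0) → add node 6 parent=2 cost=8
7. q=(25,22) nearest=1 d=22 new=(6,6) → blocked by [5,7]×[6,11], reject
8. q=(0,15) nearest=4 d=6 new=(0,12) → add node 7 parent=4 cost=12
9. q=(20,26) nearest=4 d=19 new=(4,12) → add node 8 parent=4 cost=12
10. q=(25,14) nearest=2 d=19 new=(9,3) → add node 9 parent=2 cost=9
11. q=(1,24) nearest=7 d=12 new=(1,15) → add node 10 parent=7 cost=15
12. q=(21,1) nearest=9 d=12 new=(12,1) → add node 11 parent=9 cost=12
13. q=(2,16) nearest=10 d=1 new=(2,16) → add node 12 parent=10 cost=16
14. q=(14,3) nearest=11 d=2 new=(14,3) → blocked by [12,18]×[2,6], reject
15. q=(22,18) nearest=9 d=15 new=(12,6) → blocked by [12,18]×[2,6], reject
16. q=(25,4) nearest=11 d=13 new=(15,4) → blocked by [12,18]×[2,6], reject
17. q=(22,11) nearest=11 d=10 new=(15,4) → blocked by [12,18]×[2,6], reject
18. q=(10,4) nearest=9 d=1 new=(10,4) → add node 13 parent=9 cost=10
19. q=(19,9) nearest=11 d=8 new=(15,4) → blocked by [12,18]×[2,6], reject
20. q=(15,22) nearest=8 d=11 new=(7,15) → add node 14 parent=8 cost=15
21. q=(3,8) nearest=3 d=2 new=(3,8) → add node 15 parent=3 cost=8
22. q=(15,13) nearest=14 d=8 new=(10,13) → add node 16 parent=14 cost=18
23. q=(13,24) nearest=14 d=9 new=(10,18) → add node 17 parent=14 cost=18
24. q=(11,4) nearest=13 d=1 new=(11,4) → add node 18 parent=13 cost=11
25. q=(2,6) nearest=3 d=1 new=(2,6) → add node 19 parent=3 cost=7
26. q=(15,22) nearest=17 d=5 new=(13,21) → add node 20 parent=17 cost=21
27. q=(19,25) nearest=20 d=6 new=(16,24) → blocked by [14,17]×[21,24], reject

Node count: 21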